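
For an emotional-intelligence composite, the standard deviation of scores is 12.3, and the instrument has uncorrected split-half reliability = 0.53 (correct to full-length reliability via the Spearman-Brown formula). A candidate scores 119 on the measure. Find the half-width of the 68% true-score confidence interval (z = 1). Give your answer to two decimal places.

Full-length reliability (Spearman-Brown) = 2(0.53)/(1+0.53) ≈ 0.69281
SEM = 12.30000 × √(1 − 0.69281) = 12.30000 × √0.30719 ≈ 12.30000 × 0.55425 ≈ 6.81724
Half-width = 1×6.81724 ≈ 6.81724

6.82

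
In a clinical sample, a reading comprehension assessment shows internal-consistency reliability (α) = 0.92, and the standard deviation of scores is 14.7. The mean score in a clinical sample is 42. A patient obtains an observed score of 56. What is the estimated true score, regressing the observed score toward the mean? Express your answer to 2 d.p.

54.88

T̂ = 0.9200(56) + 0.0800(42) ≈ 54.8800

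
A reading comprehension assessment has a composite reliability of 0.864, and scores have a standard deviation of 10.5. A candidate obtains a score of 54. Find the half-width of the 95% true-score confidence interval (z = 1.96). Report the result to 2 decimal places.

The standard error of measurement is 10.500×√(1 − 0.864) ≈ 10.500×0.369 ≈ 3.872.
Margin = 1.96 × 3.872 ≈ 7.590

7.59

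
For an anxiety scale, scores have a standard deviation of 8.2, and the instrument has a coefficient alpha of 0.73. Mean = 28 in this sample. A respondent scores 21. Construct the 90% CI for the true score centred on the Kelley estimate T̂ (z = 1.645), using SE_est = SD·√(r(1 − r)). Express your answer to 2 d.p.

[16.90, 28.88]

Estimated true score = 0.73000*21 + (1 − 0.73000)*28 ≈ 22.89000
SE_est = SD * √(r(1 − r)) = 8.20000 * √0.19710 ≈ 8.20000 * 0.44396 ≈ 3.64047
90% CI: 22.89000 ± 5.98857 ≈ (16.90143, 28.87857)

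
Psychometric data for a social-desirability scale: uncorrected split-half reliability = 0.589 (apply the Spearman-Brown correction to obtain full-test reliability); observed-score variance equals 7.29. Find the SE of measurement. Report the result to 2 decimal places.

σ = 7.29^(1/2) = 2.700
Spearman-Brown: r = 2(0.589) / (1 + 0.589) = 1.178 / 1.589 ≈ 0.741
SEM = 2.700·√(1 − 0.741) ≈ 1.373

1.37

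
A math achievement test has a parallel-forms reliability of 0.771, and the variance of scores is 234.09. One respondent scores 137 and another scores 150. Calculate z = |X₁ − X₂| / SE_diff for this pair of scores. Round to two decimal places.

σ = 234.09^(1/2) = 15.3000
The standard error of measurement is 15.3000*√(1 − 0.7710) ≈ 15.3000*0.4785 ≈ 7.3217.
SE_diff = √2 * SEM ≈ 10.3544
z = |137 − 150| / 10.3544 = 13 / 10.3544 ≈ 1.2555

1.26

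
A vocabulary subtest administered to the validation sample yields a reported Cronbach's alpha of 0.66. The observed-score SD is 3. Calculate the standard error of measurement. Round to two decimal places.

SEM = 3.000 * √(1 − 0.660) = 3.000 * √0.340 ≃ 3.000 * 0.583 ≃ 1.749

1.75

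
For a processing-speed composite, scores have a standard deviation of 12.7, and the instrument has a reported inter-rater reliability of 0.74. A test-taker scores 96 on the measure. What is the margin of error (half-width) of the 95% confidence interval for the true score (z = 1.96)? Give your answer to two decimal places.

SEM = 12.70000 × √(1 − 0.74000) = 12.70000 × √0.26000 ≈ 12.70000 × 0.50990 ≈ 6.47575
1.96 × SEM ≈ 12.69248

12.69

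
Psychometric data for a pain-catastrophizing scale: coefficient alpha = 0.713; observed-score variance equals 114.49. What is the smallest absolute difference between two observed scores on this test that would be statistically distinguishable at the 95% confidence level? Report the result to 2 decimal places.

SD = √114.49 ≈ 10.700
SEM = 10.700 · √(1 − 0.713) = 10.700 · √0.287 ≈ 10.700 · 0.536 ≈ 5.732
Standard error of the difference = 5.732·√2 ≈ 8.107
Minimum reliable difference = 1.96 · SE_diff ≈ 1.96 · 8.107 ≈ 15.889

15.89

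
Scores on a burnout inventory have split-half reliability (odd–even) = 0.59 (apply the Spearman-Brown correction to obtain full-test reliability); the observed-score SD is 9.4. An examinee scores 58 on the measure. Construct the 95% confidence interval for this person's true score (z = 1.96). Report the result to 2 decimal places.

[48.64, 67.36]

Spearman-Brown: r = 2(0.59) / (1 + 0.59) = 1.1800 / 1.5900 ≈ 0.7421
SEM = 9.4000×√(1 − 0.7421) ≈ 4.7733
Margin = 1.96 × 4.7733 ≈ 9.3557
Interval: (48.6443, 67.3557)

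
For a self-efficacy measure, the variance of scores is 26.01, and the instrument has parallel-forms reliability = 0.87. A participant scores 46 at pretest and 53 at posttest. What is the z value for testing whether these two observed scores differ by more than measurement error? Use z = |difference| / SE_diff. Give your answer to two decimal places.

SD = √26.01 = 5.100
SEM = 5.100*√(1 − 0.870) ≈ 1.839
SE_diff = SEM * √2 ≈ 1.839 * 1.414 ≈ 2.600
z = |46 − 53| / 2.600 = 7 / 2.600 ≈ 2.692

2.69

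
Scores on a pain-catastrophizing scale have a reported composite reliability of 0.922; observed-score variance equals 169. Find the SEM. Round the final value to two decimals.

SD = √169 ≃ 13.000
SEM = 13.000×√(1 − 0.922) ≃ 3.631

3.63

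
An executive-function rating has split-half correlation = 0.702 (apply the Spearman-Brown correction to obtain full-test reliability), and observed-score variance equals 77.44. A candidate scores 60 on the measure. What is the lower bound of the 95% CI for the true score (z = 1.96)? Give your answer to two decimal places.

SD = √77.44 = 8.8000
r_full = 2·0.702 / (1 + 0.702) ≈ 0.8249
SEM = 8.8000 · √(1 − 0.8249) = 8.8000 · √0.1751 ≈ 8.8000 · 0.4184 ≈ 3.6822
Margin = 1.96 · 3.6822 ≈ 7.2172
Lower limit = 60 − 7.2172 ≈ 52.7828

52.78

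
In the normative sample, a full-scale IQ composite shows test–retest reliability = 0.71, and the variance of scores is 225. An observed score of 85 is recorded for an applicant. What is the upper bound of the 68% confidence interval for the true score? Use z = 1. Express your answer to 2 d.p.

SD = √225 ≈ 15.000
SEM = 15.000 × √(1 − 0.710) = 15.000 × √0.290 ≈ 15.000 × 0.539 ≈ 8.078
Margin = 1 × 8.078 ≈ 8.078
Upper limit = 85 + 8.078 ≈ 93.078

93.08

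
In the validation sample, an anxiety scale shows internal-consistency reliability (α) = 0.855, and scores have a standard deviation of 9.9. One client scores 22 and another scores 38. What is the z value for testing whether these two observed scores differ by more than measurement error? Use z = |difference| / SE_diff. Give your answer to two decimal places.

3.00

SEM = 9.9000 · √(1 − 0.8550) = 9.9000 · √0.1450 ≈ 9.9000 · 0.3808 ≈ 3.7698
SE_diff = √2 · SEM ≈ 5.3313
z = 16 / 5.3313 ≈ 3.0011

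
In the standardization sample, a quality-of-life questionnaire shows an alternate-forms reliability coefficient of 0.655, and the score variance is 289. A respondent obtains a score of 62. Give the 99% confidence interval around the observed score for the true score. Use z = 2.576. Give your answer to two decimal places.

SD = √289 = 17.000
SEM = 17.000×√(1 − 0.655) ≈ 9.985
Half-width = 2.576×9.985 ≈ 25.722
Interval: (36.278, 87.722)

[36.28, 87.72]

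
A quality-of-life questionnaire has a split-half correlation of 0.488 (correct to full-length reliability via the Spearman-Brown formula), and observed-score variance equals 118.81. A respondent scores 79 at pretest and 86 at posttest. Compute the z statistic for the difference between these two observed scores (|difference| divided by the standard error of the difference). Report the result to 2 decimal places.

σ = 118.81^(1/2) = 10.900
r_full = 2·0.488 / (1 + 0.488) ≈ 0.656
The standard error of measurement is 10.900*√(1 − 0.656) ≈ 10.900*0.587 ≈ 6.394.
Standard error of the difference = 6.394·√2 ≈ 9.042
z = 7 / 9.042 ≈ 0.774

0.77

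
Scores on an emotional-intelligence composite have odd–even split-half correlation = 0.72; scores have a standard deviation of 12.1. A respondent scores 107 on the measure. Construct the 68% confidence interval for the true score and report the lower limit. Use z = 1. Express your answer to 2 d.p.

102.12

r_full = 2·0.72 / (1 + 0.72) ≃ 0.8372
SEM = 12.1000 · √(1 − 0.8372) = 12.1000 · √0.1628 ≃ 12.1000 · 0.4035 ≃ 4.8820
Margin = 1 · 4.8820 ≃ 4.8820
Lower bound: 107 − 4.8820 = 102.1180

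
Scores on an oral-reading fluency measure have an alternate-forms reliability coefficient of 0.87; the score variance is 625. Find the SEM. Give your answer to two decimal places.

SD = √625 = 25.0000
The standard error of measurement is 25.0000·√(1 − 0.8700) ≃ 25.0000·0.3606 ≃ 9.0139.

9.01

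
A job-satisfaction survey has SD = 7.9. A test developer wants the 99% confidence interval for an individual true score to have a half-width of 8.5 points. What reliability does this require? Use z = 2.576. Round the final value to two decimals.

0.83

SEM needed = half-width / z = 8.5/2.576 ≈ 3.300
r = 1 − (3.300/7.9)² ≈ 1 − 0.174 ≈ 0.826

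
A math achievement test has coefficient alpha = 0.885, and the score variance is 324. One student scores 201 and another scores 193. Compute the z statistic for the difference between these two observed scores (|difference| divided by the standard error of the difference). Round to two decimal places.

SD = √324 = 18.0000
SEM = 18.0000 × √(1 − 0.8850) = 18.0000 × √0.1150 ≈ 18.0000 × 0.3391 ≈ 6.1041
Standard error of the difference = 6.1041·√2 ≈ 8.6325
z = |201 − 193| / 8.6325 = 8 / 8.6325 ≈ 0.9267

0.93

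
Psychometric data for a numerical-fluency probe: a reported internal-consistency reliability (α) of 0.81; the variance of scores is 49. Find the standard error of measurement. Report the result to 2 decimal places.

3.05

σ = 49^(1/2) = 7.00000
SEM = 7.00000*√(1 − 0.81000) ≈ 3.05123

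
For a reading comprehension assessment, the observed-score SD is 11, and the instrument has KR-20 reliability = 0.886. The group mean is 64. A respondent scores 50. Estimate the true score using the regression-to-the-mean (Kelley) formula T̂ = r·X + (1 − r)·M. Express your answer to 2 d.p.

T̂ = 0.8860(50) + 0.1140(64) ≈ 51.5960

51.60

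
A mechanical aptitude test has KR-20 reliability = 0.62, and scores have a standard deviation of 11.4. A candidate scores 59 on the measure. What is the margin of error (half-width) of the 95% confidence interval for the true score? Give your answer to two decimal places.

13.77

SEM = 11.400 · √(1 − 0.620) = 11.400 · √0.380 ≃ 11.400 · 0.616 ≃ 7.027
1.96 · SEM ≃ 13.774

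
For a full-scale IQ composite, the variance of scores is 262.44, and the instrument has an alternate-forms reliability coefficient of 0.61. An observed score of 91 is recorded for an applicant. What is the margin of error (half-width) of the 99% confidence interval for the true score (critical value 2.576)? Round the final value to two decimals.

SD = √262.44 = 16.2000
SEM = 16.2000 × √(1 − 0.6100) = 16.2000 × √0.3900 ≈ 16.2000 × 0.6245 ≈ 10.1169
Half-width = 2.576×10.1169 ≈ 26.0611

26.06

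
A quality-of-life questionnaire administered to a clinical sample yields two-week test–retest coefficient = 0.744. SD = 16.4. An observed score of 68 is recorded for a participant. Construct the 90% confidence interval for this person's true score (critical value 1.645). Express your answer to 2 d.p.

[54.35, 81.65]

SEM = 16.4000·√(1 − 0.7440) ≃ 8.2978
Margin = 1.645 · 8.2978 ≃ 13.6499
Interval: (54.3501, 81.6499)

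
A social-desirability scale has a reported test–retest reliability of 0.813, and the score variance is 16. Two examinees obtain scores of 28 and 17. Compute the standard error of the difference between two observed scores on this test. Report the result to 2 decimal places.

2.45

SD = √16 ≈ 4.000
The standard error of measurement is 4.000×√(1 − 0.813) ≈ 4.000×0.432 ≈ 1.730.
SE_diff = √2 × SEM ≈ 2.446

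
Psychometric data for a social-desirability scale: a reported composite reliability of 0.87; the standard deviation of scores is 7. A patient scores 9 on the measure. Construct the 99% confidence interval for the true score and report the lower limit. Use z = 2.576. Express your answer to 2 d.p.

2.50

The standard error of measurement is 7.0000*√(1 − 0.8700) ≈ 7.0000*0.3606 ≈ 2.5239.
2.576 * SEM ≈ 6.5015
Lower limit = 9 − 6.5015 ≈ 2.4985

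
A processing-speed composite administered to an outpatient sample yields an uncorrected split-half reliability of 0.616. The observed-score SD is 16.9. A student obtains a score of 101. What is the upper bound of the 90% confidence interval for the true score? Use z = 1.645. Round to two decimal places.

Full-length reliability (Spearman-Brown) = 2(0.616)/(1+0.616) ≈ 0.7624
The standard error of measurement is 16.9000*√(1 − 0.7624) ≈ 16.9000*0.4875 ≈ 8.2382.
Half-width = 1.645*8.2382 ≈ 13.5518
Upper limit = 101 + 13.5518 ≈ 114.5518

114.55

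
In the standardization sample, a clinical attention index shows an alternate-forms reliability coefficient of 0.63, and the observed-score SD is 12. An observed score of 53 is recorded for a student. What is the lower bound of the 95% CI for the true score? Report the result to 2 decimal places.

SEM = 12.0000 * √(1 − 0.6300) = 12.0000 * √0.3700 ≈ 12.0000 * 0.6083 ≈ 7.2993
Margin = 1.96 * 7.2993 ≈ 14.3067
Lower limit = 53 − 14.3067 ≈ 38.6933

38.69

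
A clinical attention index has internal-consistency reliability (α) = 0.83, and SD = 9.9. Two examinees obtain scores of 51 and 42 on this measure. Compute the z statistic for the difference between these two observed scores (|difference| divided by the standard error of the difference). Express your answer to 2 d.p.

SEM = 9.9000 × √(1 − 0.8300) = 9.9000 × √0.1700 ≈ 9.9000 × 0.4123 ≈ 4.0819
SE_diff = SEM × √2 ≈ 4.0819 × 1.4142 ≈ 5.7726
z = 9 / 5.7726 ≈ 1.5591

1.56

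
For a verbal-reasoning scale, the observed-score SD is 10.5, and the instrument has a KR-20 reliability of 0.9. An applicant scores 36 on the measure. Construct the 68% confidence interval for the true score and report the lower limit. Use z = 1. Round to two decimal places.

32.68

The standard error of measurement is 10.5000*√(1 − 0.9000) ≈ 10.5000*0.3162 ≈ 3.3204.
Margin = 1 * 3.3204 ≈ 3.3204
Lower bound: 36 − 3.3204 = 32.6796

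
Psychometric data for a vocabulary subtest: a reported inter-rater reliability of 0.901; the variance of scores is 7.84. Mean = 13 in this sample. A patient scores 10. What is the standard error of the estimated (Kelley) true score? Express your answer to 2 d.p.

σ = 7.84^(1/2) = 2.80000
SE_est = 2.80000×√(0.90100×0.09900) ≈ 0.83625

0.84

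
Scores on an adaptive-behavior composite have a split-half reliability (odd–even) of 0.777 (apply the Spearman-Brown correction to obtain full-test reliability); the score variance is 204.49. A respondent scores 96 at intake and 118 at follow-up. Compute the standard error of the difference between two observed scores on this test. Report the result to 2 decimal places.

7.16

σ = 204.49^(1/2) = 14.300
Spearman-Brown: r = 2(0.777) / (1 + 0.777) = 1.554 / 1.777 ≈ 0.875
SEM = 14.300 * √(1 − 0.875) = 14.300 * √0.125 ≈ 14.300 * 0.354 ≈ 5.066
SE_diff = SEM * √2 ≈ 5.066 * 1.414 ≈ 7.164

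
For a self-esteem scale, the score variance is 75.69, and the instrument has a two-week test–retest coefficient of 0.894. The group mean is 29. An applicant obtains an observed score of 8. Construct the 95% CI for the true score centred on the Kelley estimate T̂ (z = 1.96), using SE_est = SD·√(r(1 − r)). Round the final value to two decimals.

[4.98, 15.48]

σ = 75.69^(1/2) = 8.7000
T̂ = 0.8940(8) + 0.1060(29) ≈ 10.2260
SE_est = SD * √(r(1 − r)) = 8.7000 * √0.0948 ≈ 8.7000 * 0.3078 ≈ 2.6782
CI = 10.2260 ± 1.96 * 2.6782 → [4.9768, 15.4752]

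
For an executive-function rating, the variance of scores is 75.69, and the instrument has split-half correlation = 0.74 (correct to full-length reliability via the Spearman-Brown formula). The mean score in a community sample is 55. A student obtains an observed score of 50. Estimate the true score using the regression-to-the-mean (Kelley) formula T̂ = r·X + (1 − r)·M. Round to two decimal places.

r_full = 2·0.74 / (1 + 0.74) ≈ 0.85057
T̂ = 0.85057(50) + 0.14943(55) ≈ 50.74713

50.75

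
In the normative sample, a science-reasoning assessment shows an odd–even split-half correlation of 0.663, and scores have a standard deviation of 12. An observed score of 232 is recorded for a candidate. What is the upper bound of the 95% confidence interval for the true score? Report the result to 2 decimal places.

242.59

r_full = 2·0.663 / (1 + 0.663) ≈ 0.7974
SEM = 12.0000 * √(1 − 0.7974) = 12.0000 * √0.2026 ≈ 12.0000 * 0.4502 ≈ 5.4019
Half-width = 1.96*5.4019 ≈ 10.5878
Upper bound: 232 + 10.5878 = 242.5878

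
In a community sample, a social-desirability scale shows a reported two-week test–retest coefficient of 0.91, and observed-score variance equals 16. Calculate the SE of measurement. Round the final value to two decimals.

σ = 16^(1/2) = 4.000
SEM = 4.000 · √(1 − 0.910) = 4.000 · √0.090 ≈ 4.000 · 0.300 ≈ 1.200

1.20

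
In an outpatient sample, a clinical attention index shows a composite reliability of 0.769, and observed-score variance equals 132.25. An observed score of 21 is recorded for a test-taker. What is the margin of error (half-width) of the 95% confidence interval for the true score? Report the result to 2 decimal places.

SD = √132.25 ≈ 11.500
SEM = 11.500·√(1 − 0.769) ≈ 5.527
Margin = 1.96 · 5.527 ≈ 10.833

10.83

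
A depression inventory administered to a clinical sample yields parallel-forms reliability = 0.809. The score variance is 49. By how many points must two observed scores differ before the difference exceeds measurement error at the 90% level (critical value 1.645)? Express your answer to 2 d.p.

σ = 49^(1/2) = 7.00000
SEM = 7.00000*√(1 − 0.80900) ≃ 3.05925
SE_diff = √2 * SEM ≃ 4.32643
Minimum reliable difference = 1.645 * SE_diff ≃ 1.645 * 4.32643 ≃ 7.11698

7.12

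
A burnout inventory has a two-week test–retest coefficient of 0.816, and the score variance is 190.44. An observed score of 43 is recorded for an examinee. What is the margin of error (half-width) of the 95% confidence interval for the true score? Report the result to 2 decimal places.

11.60

SD = √190.44 = 13.800
SEM = 13.800 × √(1 − 0.816) = 13.800 × √0.184 ≈ 13.800 × 0.429 ≈ 5.920
Margin = 1.96 × 5.920 ≈ 11.602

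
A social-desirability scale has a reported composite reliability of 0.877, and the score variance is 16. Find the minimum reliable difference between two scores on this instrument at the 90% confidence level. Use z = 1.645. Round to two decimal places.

3.26

SD = √16 = 4.000
SEM = 4.000 · √(1 − 0.877) = 4.000 · √0.123 ≈ 4.000 · 0.351 ≈ 1.403
SE_diff = SEM · √2 ≈ 1.403 · 1.414 ≈ 1.984
Smallest detectable difference = 1.645·1.984 ≈ 3.264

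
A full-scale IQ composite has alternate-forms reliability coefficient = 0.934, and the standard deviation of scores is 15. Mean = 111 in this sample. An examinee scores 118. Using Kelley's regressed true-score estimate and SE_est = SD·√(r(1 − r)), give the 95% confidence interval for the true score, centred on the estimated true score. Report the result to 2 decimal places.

Estimated true score = 0.93400·118 + (1 − 0.93400)·111 ≃ 117.53800
SE_est = SD · √(r(1 − r)) = 15.00000 · √0.06164 ≃ 15.00000 · 0.24828 ≃ 3.72423
95% CI: 117.53800 ± 7.29949 ≃ (110.23851, 124.83749)

[110.24, 124.84]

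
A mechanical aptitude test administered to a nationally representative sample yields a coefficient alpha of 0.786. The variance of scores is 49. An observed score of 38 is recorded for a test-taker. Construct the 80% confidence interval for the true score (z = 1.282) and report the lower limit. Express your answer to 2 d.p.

33.85

σ = 49^(1/2) = 7.000
SEM = 7.000*√(1 − 0.786) ≈ 3.238
Half-width = 1.282*3.238 ≈ 4.151
Lower bound: 38 − 4.151 = 33.849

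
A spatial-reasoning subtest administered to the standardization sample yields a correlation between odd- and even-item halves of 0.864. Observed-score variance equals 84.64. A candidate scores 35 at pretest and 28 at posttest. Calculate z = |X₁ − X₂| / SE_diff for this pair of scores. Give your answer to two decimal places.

1.99

SD = √84.64 = 9.200
Spearman-Brown: r = 2(0.864) / (1 + 0.864) = 1.728 / 1.864 ≈ 0.927
SEM = 9.200 · √(1 − 0.927) = 9.200 · √0.073 ≈ 9.200 · 0.270 ≈ 2.485
SE_diff = SEM · √2 ≈ 2.485 · 1.414 ≈ 3.514
z = |35 − 28| / 3.514 = 7 / 3.514 ≈ 1.992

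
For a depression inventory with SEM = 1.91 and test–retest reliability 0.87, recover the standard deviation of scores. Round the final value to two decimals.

5.30

SD = SEM / √(1 − r) = 1.91 / √0.1300 ≈ 1.91 / 0.3606 ≈ 5.2974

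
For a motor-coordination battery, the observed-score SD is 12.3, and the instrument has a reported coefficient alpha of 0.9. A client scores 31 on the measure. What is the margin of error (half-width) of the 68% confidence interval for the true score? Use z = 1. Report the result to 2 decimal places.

SEM = 12.3000 · √(1 − 0.9000) = 12.3000 · √0.1000 ≈ 12.3000 · 0.3162 ≈ 3.8896
Margin = 1 · 3.8896 ≈ 3.8896

3.89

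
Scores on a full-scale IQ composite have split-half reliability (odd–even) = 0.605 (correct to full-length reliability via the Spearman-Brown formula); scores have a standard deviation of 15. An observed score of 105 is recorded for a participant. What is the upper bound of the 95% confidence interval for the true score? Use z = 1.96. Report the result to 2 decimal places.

Spearman-Brown: r = 2(0.605) / (1 + 0.605) = 1.210 / 1.605 ≈ 0.754
SEM = 15.000 * √(1 − 0.754) = 15.000 * √0.246 ≈ 15.000 * 0.496 ≈ 7.441
1.96 * SEM ≈ 14.585
Upper limit = 105 + 14.585 ≈ 119.585

119.59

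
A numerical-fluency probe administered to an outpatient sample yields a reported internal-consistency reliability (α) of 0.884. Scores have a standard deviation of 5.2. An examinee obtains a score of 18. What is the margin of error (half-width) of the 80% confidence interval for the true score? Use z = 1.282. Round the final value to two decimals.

2.27

SEM = 5.20000 · √(1 − 0.88400) = 5.20000 · √0.11600 ≈ 5.20000 · 0.34059 ≈ 1.77106
1.282 · SEM ≈ 2.27049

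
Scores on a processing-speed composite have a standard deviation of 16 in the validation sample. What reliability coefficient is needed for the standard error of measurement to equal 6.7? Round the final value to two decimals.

0.82

r = 1 − (SEM / SD)² = 1 − (6.7000 / 16)² ≈ 1 − 0.1754 ≈ 0.8246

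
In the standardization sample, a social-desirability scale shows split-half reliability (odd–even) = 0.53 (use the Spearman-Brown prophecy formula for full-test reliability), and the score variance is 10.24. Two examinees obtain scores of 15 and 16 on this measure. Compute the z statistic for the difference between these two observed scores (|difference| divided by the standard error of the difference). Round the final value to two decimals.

SD = √10.24 ≈ 3.20000
r_full = 2·0.53 / (1 + 0.53) ≈ 0.69281
SEM = 3.20000 * √(1 − 0.69281) = 3.20000 * √0.30719 ≈ 3.20000 * 0.55425 ≈ 1.77359
SE_diff = SEM * √2 ≈ 1.77359 * 1.41421 ≈ 2.50823
z = 1 / 2.50823 ≈ 0.39869

0.40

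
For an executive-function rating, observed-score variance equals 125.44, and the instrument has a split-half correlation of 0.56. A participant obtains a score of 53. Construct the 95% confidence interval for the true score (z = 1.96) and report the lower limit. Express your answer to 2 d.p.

41.34

SD = √125.44 ≈ 11.2000
Full-length reliability (Spearman-Brown) = 2(0.56)/(1+0.56) ≈ 0.7179
SEM = 11.2000 · √(1 − 0.7179) = 11.2000 · √0.2821 ≈ 11.2000 · 0.5311 ≈ 5.9482
1.96 · SEM ≈ 11.6584
Lower limit = 53 − 11.6584 ≈ 41.3416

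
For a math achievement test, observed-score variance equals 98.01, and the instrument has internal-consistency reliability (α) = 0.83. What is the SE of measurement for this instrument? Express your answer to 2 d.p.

σ = 98.01^(1/2) = 9.900
The standard error of measurement is 9.900·√(1 − 0.830) ≈ 9.900·0.412 ≈ 4.082.

4.08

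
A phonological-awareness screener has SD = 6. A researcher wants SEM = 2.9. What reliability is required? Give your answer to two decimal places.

r = 1 − (2.9000/6)² ≃ 1 − 0.2336 ≃ 0.7664

0.77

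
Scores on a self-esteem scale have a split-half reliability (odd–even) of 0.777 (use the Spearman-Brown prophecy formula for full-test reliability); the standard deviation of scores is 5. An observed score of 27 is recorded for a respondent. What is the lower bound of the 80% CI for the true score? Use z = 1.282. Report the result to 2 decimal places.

Spearman-Brown: r = 2(0.777) / (1 + 0.777) = 1.554 / 1.777 ≈ 0.875
SEM = 5.000·√(1 − 0.875) ≈ 1.771
1.282 · SEM ≈ 2.271
Lower bound: 27 − 2.271 = 24.729

24.73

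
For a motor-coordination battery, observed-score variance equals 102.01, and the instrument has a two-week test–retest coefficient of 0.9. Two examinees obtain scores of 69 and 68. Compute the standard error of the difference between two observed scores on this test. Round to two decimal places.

4.52

σ = 102.01^(1/2) = 10.100
SEM = 10.100·√(1 − 0.900) ≈ 3.194
SE_diff = SEM · √2 ≈ 3.194 · 1.414 ≈ 4.517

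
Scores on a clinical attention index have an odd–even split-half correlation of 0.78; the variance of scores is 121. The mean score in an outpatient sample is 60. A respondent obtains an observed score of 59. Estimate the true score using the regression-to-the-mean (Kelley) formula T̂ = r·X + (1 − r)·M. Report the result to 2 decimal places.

r_full = 2·0.78 / (1 + 0.78) ≈ 0.8764
T̂ = 0.8764(59) + 0.1236(60) ≈ 59.1236

59.12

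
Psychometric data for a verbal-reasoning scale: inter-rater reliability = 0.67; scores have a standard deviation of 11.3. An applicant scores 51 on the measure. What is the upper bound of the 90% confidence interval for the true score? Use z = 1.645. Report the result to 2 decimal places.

The standard error of measurement is 11.300·√(1 − 0.670) ≈ 11.300·0.574 ≈ 6.491.
1.645 · SEM ≈ 10.678
Upper limit = 51 + 10.678 ≈ 61.678

61.68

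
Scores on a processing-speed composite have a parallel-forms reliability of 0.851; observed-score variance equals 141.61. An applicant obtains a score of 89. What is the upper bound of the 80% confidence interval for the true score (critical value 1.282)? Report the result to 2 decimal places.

SD = √141.61 ≈ 11.9000
The standard error of measurement is 11.9000·√(1 − 0.8510) ≈ 11.9000·0.3860 ≈ 4.5935.
Margin = 1.282 · 4.5935 ≈ 5.8888
Upper limit = 89 + 5.8888 ≈ 94.8888

94.89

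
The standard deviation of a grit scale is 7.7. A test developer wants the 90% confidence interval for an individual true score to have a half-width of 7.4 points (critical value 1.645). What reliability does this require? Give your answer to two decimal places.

0.66

SEM needed = half-width / z = 7.4/1.645 ≈ 4.4985
Required reliability = 1 − (SEM/SD)² = 1 − 0.3413 ≈ 0.6587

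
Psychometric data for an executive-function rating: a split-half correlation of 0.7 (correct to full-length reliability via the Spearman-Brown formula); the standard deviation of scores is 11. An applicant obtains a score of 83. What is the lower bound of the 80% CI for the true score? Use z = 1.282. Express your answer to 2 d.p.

77.08

Spearman-Brown: r = 2(0.7) / (1 + 0.7) = 1.4000 / 1.7000 ≈ 0.8235
SEM = 11.0000 × √(1 − 0.8235) = 11.0000 × √0.1765 ≈ 11.0000 × 0.4201 ≈ 4.6209
Half-width = 1.282×4.6209 ≈ 5.9240
Lower limit = 83 − 5.9240 ≈ 77.0760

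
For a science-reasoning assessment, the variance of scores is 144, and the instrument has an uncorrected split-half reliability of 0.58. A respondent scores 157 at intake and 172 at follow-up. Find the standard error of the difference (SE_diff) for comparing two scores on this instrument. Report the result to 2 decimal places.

σ = 144^(1/2) = 12.00000
r_full = 2·0.58 / (1 + 0.58) ≈ 0.73418
The standard error of measurement is 12.00000*√(1 − 0.73418) ≈ 12.00000*0.51558 ≈ 6.18696.
Standard error of the difference = 6.18696·√2 ≈ 8.74968

8.75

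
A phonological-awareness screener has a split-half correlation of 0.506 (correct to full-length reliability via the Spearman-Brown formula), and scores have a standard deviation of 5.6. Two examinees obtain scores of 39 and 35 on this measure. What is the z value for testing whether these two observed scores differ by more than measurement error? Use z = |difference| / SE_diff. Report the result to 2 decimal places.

0.88

Spearman-Brown: r = 2(0.506) / (1 + 0.506) = 1.0120 / 1.5060 ≃ 0.6720
The standard error of measurement is 5.6000·√(1 − 0.6720) ≃ 5.6000·0.5727 ≃ 3.2073.
SE_diff = SEM · √2 ≃ 3.2073 · 1.4142 ≃ 4.5358
z = 4 / 4.5358 ≃ 0.8819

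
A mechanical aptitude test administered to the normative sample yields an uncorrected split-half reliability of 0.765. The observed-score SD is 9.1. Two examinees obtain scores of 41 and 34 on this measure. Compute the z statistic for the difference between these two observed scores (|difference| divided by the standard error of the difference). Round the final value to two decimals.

r_full = 2·0.765 / (1 + 0.765) ≈ 0.86686
The standard error of measurement is 9.10000*√(1 − 0.86686) ≈ 9.10000*0.36489 ≈ 3.32050.
SE_diff = √2 * SEM ≈ 4.69589
z = 7 / 4.69589 ≈ 1.49067

1.49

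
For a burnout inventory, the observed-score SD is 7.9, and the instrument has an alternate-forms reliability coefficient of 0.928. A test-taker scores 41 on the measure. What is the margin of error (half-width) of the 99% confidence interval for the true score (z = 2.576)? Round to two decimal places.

5.46

SEM = 7.90000*√(1 − 0.92800) ≈ 2.11979
Margin = 2.576 * 2.11979 ≈ 5.46059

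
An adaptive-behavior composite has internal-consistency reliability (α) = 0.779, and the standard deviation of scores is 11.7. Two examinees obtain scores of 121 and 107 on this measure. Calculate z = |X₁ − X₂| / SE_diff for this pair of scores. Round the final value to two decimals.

SEM = 11.70000 × √(1 − 0.77900) = 11.70000 × √0.22100 ≈ 11.70000 × 0.47011 ≈ 5.50024
SE_diff = SEM × √2 ≈ 5.50024 × 1.41421 ≈ 7.77852
z = 14 / 7.77852 ≈ 1.79983

1.80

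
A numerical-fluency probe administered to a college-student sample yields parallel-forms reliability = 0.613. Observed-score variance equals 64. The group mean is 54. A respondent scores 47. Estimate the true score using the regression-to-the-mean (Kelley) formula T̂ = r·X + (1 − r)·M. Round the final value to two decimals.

49.71

Estimated true score = 0.6130×47 + (1 − 0.6130)×54 ≈ 49.7090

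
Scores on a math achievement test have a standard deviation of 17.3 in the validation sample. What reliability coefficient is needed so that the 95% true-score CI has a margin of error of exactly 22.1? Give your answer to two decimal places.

0.58

SEM needed = half-width / z = 22.1/1.96 ≃ 11.27551
Required reliability = 1 − (SEM/SD)² = 1 − 0.42480 ≃ 0.57520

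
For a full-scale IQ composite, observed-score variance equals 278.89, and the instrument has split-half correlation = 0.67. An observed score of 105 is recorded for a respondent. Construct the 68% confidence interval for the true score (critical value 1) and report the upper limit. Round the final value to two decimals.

σ = 278.89^(1/2) = 16.700
Spearman-Brown: r = 2(0.67) / (1 + 0.67) = 1.340 / 1.670 ≈ 0.802
SEM = 16.700·√(1 − 0.802) ≈ 7.424
Half-width = 1·7.424 ≈ 7.424
Upper limit = 105 + 7.424 ≈ 112.424

112.42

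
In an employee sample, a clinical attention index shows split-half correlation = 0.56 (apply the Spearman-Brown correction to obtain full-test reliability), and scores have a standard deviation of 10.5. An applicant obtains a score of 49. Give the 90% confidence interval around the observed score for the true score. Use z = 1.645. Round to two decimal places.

Spearman-Brown: r = 2(0.56) / (1 + 0.56) = 1.1200 / 1.5600 ≈ 0.7179
SEM = 10.5000·√(1 − 0.7179) ≈ 5.5764
Half-width = 1.645·5.5764 ≈ 9.1732
CI = 49 ± 9.1732 → [39.8268, 58.1732]

[39.83, 58.17]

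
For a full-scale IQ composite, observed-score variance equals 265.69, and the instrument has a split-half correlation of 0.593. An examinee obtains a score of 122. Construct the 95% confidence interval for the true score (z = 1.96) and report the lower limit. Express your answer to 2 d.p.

105.85

SD = √265.69 = 16.3000
Spearman-Brown: r = 2(0.593) / (1 + 0.593) = 1.1860 / 1.5930 ≈ 0.7445
SEM = 16.3000 * √(1 − 0.7445) = 16.3000 * √0.2555 ≈ 16.3000 * 0.5055 ≈ 8.2390
Half-width = 1.96*8.2390 ≈ 16.1485
Lower limit = 122 − 16.1485 ≈ 105.8515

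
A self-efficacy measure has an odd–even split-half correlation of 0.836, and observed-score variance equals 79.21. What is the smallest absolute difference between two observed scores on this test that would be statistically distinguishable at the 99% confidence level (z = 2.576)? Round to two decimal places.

9.69

σ = 79.21^(1/2) = 8.90000
Full-length reliability (Spearman-Brown) = 2(0.836)/(1+0.836) ≃ 0.91068
The standard error of measurement is 8.90000×√(1 − 0.91068) ≃ 8.90000×0.29887 ≃ 2.65996.
SE_diff = √2 × SEM ≃ 3.76176
Smallest detectable difference = 2.576×3.76176 ≃ 9.69028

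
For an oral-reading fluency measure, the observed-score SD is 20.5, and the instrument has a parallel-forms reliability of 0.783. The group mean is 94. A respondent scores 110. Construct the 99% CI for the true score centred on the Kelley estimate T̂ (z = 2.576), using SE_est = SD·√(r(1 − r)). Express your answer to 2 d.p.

Estimated true score = 0.7830*110 + (1 − 0.7830)*94 ≈ 106.5280
SE_est = SD * √(r(1 − r)) = 20.5000 * √0.1699 ≈ 20.5000 * 0.4122 ≈ 8.4502
99% CI: 106.5280 ± 21.7676 ≈ (84.7604, 128.2956)

[84.76, 128.30]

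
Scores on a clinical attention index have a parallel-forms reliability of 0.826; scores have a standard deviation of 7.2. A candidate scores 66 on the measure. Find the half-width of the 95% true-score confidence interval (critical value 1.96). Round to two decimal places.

SEM = 7.2000 · √(1 − 0.8260) = 7.2000 · √0.1740 ≃ 7.2000 · 0.4171 ≃ 3.0034
Half-width = 1.96·3.0034 ≃ 5.8866

5.89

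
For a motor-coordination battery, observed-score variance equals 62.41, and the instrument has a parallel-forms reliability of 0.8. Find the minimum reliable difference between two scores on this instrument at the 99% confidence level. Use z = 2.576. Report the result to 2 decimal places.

12.87

σ = 62.41^(1/2) = 7.900
SEM = 7.900×√(1 − 0.800) ≃ 3.533
SE_diff = √2 × SEM ≃ 4.996
Smallest detectable difference = 2.576×4.996 ≃ 12.871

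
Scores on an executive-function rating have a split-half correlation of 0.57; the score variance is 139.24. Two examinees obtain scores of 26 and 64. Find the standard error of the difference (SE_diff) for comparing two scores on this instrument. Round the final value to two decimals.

SD = √139.24 = 11.80000
Spearman-Brown: r = 2(0.57) / (1 + 0.57) = 1.14000 / 1.57000 ≈ 0.72611
SEM = 11.80000*√(1 − 0.72611) ≈ 6.17542
Standard error of the difference = 6.17542·√2 ≈ 8.73336

8.73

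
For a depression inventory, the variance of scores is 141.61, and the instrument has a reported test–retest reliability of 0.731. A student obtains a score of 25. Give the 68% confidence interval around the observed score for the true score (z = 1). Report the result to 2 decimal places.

[18.83, 31.17]

SD = √141.61 ≃ 11.9000
SEM = 11.9000 * √(1 − 0.7310) = 11.9000 * √0.2690 ≃ 11.9000 * 0.5187 ≃ 6.1720
Margin = 1 * 6.1720 ≃ 6.1720
68% CI: 25 ± 6.1720 = [18.8280, 31.1720]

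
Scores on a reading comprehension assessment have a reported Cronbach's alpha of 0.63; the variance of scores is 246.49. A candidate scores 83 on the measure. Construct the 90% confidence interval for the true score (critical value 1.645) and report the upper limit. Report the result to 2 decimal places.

SD = √246.49 = 15.700
SEM = 15.700·√(1 − 0.630) ≈ 9.550
1.645 · SEM ≈ 15.710
Upper bound: 83 + 15.710 = 98.710

98.71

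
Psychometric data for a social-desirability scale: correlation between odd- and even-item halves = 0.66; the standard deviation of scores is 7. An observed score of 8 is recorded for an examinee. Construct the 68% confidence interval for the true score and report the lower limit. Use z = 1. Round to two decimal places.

4.83

Full-length reliability (Spearman-Brown) = 2(0.66)/(1+0.66) ≈ 0.79518
The standard error of measurement is 7.00000*√(1 − 0.79518) ≈ 7.00000*0.45257 ≈ 3.16799.
1 * SEM ≈ 3.16799
Lower bound: 8 − 3.16799 = 4.83201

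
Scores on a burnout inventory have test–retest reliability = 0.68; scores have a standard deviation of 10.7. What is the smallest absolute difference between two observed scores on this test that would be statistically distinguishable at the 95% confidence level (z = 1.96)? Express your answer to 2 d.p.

16.78

The standard error of measurement is 10.70000×√(1 − 0.68000) ≃ 10.70000×0.56569 ≃ 6.05283.
SE_diff = √2 × SEM ≃ 8.56000
Smallest detectable difference = 1.96×8.56000 ≃ 16.77760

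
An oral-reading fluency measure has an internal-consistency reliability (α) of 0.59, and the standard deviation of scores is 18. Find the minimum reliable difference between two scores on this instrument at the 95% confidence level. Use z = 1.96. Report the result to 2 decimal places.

SEM = 18.00000 · √(1 − 0.59000) = 18.00000 · √0.41000 ≈ 18.00000 · 0.64031 ≈ 11.52562
Standard error of the difference = 11.52562·√2 ≈ 16.29969
Smallest detectable difference = 1.96·16.29969 ≈ 31.94740

31.95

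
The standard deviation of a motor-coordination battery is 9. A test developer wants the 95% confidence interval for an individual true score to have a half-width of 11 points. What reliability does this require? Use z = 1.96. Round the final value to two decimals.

Required SEM = 11 / 1.96 ≃ 5.612
r = 1 − (SEM / SD)² = 1 − (5.612 / 9)² ≃ 1 − 0.389 ≃ 0.611

0.61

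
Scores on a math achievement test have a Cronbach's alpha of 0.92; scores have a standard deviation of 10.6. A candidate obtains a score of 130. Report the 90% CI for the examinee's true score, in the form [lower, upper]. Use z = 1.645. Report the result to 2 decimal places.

[125.07, 134.93]

SEM = 10.6000*√(1 − 0.9200) ≈ 2.9981
Margin = 1.645 * 2.9981 ≈ 4.9319
Interval: (125.0681, 134.9319)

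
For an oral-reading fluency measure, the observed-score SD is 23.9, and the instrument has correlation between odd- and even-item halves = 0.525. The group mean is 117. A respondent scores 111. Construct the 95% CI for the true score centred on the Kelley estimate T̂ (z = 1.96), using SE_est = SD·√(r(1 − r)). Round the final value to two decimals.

r_full = 2·0.525 / (1 + 0.525) ≈ 0.68852
Estimated true score = 0.68852*111 + (1 − 0.68852)*117 ≈ 112.86885
SE_est = SD * √(r(1 − r)) = 23.90000 * √0.21446 ≈ 23.90000 * 0.46310 ≈ 11.06801
95% CI: 112.86885 ± 21.69330 ≈ (91.17555, 134.56215)

[91.18, 134.56]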